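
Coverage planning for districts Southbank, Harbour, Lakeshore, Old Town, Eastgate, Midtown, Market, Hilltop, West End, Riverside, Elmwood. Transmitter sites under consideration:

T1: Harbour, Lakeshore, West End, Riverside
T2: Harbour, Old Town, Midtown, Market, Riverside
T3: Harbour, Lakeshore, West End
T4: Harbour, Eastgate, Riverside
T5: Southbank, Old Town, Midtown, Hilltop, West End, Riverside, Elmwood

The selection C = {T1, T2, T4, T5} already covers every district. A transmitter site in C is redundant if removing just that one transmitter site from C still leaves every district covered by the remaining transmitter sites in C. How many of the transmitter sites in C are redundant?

0

Drop T1: Lakeshore uncovered — not redundant.
Drop T2: Market uncovered — not redundant.
Drop T4: Eastgate uncovered — not redundant.
Drop T5: Southbank, Hilltop, Elmwood uncovered — not redundant.
None of the transmitter sites in C is redundant.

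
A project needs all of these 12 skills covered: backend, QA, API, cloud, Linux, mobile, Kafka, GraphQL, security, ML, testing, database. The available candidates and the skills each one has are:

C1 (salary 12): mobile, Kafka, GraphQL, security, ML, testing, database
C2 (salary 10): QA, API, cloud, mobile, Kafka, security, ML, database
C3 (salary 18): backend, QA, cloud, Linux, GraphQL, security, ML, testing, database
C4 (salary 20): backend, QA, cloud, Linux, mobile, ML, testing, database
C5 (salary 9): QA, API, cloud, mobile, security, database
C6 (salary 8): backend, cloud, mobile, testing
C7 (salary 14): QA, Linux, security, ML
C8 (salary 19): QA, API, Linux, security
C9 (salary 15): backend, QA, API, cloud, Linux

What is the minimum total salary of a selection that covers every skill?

C1, C9 cover every skill at salary 12 + 15 = 27.
Any cover uses at least 2 candidates; among all covering selections none totals below 27.

27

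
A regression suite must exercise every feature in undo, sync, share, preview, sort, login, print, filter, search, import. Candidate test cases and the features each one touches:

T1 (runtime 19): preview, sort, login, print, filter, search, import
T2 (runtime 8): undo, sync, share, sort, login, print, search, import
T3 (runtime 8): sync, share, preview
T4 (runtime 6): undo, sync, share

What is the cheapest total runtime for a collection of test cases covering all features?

25

T1, T4 cover every feature at runtime 19 + 6 = 25.
Any cover uses at least 2 test cases; among all covering selections none totals below 25.
Greedy by coverage-per-runtime would pick T2, T3, T1 for 35 — worse than the optimum 25.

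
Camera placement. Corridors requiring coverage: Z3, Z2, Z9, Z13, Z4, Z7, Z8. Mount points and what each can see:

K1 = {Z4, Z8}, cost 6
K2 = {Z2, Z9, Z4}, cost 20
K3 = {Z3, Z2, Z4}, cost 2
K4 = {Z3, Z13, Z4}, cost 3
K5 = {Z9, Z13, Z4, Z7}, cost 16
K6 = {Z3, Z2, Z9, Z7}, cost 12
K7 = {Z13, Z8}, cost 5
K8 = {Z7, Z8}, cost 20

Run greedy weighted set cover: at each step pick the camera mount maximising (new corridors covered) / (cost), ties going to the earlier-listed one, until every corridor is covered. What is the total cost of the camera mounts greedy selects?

Pick 1: K3 adds 3 new (Z3, Z2, Z4) at cost 2 (ratio 3/2).
Pick 2: K7 adds 2 new (Z13, Z8) at cost 5 (ratio 2/5).
Pick 3: K6 adds 2 new (Z9, Z7) at cost 12 (ratio 2/12).
Greedy total cost: 2 + 5 + 12 = 19.

19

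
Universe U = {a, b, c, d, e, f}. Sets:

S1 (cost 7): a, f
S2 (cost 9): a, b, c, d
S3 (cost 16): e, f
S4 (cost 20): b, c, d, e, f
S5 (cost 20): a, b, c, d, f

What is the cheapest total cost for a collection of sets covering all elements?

25

S2, S3 cover every element at cost 9 + 16 = 25.
Any cover uses at least 2 sets; among all covering selections none totals below 25.
Greedy by coverage-per-cost would pick S2, S1, S3 for 32 — worse than the optimum 25.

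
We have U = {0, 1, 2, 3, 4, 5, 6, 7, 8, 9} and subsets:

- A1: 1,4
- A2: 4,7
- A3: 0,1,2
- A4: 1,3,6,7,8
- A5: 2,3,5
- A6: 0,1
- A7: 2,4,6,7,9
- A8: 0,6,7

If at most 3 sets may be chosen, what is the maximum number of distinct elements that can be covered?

Choosing A3, A4, A7 covers {0, 1, 2, 3, 4, 6, 7, 8, 9} — 9 elements.
No choice of 3 sets does better; here 5 is left uncovered.

9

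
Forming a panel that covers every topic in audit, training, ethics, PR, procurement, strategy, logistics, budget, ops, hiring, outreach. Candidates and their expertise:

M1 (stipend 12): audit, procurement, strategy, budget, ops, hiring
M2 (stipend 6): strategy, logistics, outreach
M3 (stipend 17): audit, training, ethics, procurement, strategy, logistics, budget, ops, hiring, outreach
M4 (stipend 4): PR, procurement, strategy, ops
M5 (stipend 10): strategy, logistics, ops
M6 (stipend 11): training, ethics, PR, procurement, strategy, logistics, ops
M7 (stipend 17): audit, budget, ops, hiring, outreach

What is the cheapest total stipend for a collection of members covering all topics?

21

M3, M4 cover every topic at stipend 17 + 4 = 21.
Any cover uses at least 2 members; among all covering selections none totals below 21.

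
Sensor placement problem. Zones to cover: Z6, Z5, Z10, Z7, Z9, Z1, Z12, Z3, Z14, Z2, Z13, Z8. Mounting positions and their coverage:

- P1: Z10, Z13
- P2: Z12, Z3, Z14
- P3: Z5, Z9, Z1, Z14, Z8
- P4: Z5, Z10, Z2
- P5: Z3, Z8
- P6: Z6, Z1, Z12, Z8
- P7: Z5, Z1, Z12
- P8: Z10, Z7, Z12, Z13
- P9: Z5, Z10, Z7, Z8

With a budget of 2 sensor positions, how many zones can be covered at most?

9

Choosing P3, P8 covers {Z5, Z10, Z7, Z9, Z1, Z12, Z14, Z13, Z8} — 9 zones.
No choice of 2 sensor positions does better; here Z6, Z3, Z2 are left uncovered.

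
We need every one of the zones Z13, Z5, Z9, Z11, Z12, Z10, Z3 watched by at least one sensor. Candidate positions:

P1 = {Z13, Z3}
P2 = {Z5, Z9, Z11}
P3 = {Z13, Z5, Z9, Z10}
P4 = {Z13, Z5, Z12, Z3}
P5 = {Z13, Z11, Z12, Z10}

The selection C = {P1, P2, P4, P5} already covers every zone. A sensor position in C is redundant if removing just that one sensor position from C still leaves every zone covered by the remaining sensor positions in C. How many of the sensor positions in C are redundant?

Drop P1: the rest still cover every zone — redundant.
Drop P2: Z9 uncovered — not redundant.
Drop P4: the rest still cover every zone — redundant.
Drop P5: Z10 uncovered — not redundant.
2 redundant: P1, P4.

2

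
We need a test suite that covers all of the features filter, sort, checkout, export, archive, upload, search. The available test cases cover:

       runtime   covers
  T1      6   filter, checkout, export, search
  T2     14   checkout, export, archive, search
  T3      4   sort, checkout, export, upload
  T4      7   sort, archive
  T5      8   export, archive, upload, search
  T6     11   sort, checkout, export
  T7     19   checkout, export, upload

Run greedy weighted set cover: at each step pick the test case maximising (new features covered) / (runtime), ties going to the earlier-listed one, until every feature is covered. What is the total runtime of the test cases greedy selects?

Pick 1: T3 adds 4 new (sort, checkout, export, upload) at runtime 4 (ratio 4/4).
Pick 2: T1 adds 2 new (filter, search) at runtime 6 (ratio 2/6).
Pick 3: T4 adds 1 new (archive) at runtime 7 (ratio 1/7).
Greedy total runtime: 4 + 6 + 7 = 17.

17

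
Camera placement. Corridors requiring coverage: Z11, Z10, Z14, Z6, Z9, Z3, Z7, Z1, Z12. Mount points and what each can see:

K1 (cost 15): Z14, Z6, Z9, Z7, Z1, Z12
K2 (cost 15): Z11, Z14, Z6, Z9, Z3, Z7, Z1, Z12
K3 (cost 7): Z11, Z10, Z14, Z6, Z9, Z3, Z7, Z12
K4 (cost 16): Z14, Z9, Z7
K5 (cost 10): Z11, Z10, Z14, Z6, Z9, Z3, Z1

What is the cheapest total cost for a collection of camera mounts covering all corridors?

K3, K5 cover every corridor at cost 7 + 10 = 17.
Any cover uses at least 2 camera mounts; among all covering selections none totals below 17.

17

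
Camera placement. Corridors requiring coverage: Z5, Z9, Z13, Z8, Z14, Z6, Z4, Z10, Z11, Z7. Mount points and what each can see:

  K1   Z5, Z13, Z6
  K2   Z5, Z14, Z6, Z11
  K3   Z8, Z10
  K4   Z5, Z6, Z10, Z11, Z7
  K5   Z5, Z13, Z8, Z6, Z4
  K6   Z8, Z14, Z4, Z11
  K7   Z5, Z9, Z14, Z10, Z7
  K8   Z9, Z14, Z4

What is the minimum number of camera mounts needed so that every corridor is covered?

K1, K6, K7 together cover {Z5, Z9, Z13, Z8, Z14, Z6, Z4, Z10, Z11, Z7} — every corridor.
No 2 of the 8 camera mounts cover everything (all 28 pairs fall short), so 3 is minimum.

3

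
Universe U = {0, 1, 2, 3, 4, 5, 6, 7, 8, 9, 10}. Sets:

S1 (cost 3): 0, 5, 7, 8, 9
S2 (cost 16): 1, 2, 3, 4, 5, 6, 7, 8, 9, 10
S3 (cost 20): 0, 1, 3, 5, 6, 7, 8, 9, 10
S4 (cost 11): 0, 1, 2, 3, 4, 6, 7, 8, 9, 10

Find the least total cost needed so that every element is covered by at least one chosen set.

14

S1, S4 cover every element at cost 3 + 11 = 14.
Any cover uses at least 2 sets; among all covering selections none totals below 14.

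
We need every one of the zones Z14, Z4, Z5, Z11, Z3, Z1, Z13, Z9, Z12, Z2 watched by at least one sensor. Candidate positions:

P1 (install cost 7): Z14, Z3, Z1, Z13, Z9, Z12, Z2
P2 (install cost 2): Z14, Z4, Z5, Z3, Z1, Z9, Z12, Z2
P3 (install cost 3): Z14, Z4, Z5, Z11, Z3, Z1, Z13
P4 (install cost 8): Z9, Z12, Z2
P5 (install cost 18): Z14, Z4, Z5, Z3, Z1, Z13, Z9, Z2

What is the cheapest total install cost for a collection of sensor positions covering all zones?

P2, P3 cover every zone at install cost 2 + 3 = 5.
Any cover uses at least 2 sensor positions; among all covering selections none totals below 5.

5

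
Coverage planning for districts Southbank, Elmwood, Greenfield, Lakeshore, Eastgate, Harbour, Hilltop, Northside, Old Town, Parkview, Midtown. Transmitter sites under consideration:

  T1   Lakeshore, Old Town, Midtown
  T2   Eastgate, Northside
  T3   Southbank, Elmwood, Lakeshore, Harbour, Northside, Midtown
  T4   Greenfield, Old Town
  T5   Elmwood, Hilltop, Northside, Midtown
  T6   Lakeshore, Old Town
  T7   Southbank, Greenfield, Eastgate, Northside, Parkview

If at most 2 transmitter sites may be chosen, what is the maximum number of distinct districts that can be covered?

9

Choosing T3, T7 covers {Southbank, Elmwood, Greenfield, Lakeshore, Eastgate, Harbour, Northside, Parkview, Midtown} — 9 districts.
No choice of 2 transmitter sites does better; here Hilltop, Old Town are left uncovered.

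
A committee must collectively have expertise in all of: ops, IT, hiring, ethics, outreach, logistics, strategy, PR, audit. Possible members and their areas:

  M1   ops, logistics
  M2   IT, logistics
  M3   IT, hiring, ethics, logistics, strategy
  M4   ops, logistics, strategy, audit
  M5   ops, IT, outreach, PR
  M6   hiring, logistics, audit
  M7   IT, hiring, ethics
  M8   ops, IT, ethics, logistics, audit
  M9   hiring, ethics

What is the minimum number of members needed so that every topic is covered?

3

M3, M4, M5 together cover {ops, IT, hiring, ethics, outreach, logistics, strategy, PR, audit} — every topic.
No 2 of the 9 members cover everything (all 36 pairs fall short), so 3 is minimum.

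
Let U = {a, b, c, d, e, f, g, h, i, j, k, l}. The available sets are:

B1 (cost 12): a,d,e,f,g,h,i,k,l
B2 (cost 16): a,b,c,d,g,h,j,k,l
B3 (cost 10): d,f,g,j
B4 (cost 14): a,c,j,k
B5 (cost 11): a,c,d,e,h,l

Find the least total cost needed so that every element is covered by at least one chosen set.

28

B1, B2 cover every element at cost 12 + 16 = 28.
Any cover uses at least 2 sets; among all covering selections none totals below 28.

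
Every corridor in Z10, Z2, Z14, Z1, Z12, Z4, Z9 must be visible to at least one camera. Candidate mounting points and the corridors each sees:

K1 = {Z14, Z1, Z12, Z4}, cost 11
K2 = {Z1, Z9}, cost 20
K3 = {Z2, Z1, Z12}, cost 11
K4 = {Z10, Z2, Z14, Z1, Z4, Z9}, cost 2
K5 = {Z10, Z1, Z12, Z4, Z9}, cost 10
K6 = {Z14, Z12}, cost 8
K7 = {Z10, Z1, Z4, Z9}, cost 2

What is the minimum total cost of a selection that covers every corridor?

10

K4, K6 cover every corridor at cost 2 + 8 = 10.
Any cover uses at least 2 camera mounts; among all covering selections none totals below 10.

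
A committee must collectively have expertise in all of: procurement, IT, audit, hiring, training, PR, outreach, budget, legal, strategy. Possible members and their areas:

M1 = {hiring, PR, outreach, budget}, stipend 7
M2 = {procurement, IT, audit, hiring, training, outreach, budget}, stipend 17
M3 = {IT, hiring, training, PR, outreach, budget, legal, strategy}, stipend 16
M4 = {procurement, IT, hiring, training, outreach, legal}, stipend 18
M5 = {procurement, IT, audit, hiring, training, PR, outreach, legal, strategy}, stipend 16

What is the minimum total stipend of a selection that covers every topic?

23

M1, M5 cover every topic at stipend 7 + 16 = 23.
Any cover uses at least 2 members; among all covering selections none totals below 23.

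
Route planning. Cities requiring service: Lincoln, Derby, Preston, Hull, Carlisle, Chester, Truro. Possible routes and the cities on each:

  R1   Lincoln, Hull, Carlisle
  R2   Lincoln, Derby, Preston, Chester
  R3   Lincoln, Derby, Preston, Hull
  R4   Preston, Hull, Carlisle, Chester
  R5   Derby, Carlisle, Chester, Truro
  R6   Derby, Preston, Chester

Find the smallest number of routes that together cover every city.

2

R3, R5 together cover {Lincoln, Derby, Preston, Hull, Carlisle, Chester, Truro} — every city.
No single route contains all 7 cities, so 2 is optimal.
Greedy (largest uncovered first) would take R2, R1, R5 — 3 routes — but 2 suffice.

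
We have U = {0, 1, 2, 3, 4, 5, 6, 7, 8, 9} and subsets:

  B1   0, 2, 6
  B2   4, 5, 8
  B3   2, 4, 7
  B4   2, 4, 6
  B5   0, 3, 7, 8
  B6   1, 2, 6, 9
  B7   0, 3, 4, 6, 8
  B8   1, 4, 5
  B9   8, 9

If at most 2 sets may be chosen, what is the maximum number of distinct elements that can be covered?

8

Choosing B5, B6 covers {0, 1, 2, 3, 6, 7, 8, 9} — 8 elements.
No choice of 2 sets does better; here 4, 5 are left uncovered.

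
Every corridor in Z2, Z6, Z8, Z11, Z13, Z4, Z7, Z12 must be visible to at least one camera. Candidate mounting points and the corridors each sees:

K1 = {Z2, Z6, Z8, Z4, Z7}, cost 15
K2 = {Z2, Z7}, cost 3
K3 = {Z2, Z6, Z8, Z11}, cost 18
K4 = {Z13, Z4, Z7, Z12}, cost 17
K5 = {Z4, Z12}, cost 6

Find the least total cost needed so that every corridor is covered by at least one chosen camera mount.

K3, K4 cover every corridor at cost 18 + 17 = 35.
Any cover uses at least 2 camera mounts; among all covering selections none totals below 35.
Greedy by coverage-per-cost would pick K2, K5, K3, K4 for 44 — worse than the optimum 35.

35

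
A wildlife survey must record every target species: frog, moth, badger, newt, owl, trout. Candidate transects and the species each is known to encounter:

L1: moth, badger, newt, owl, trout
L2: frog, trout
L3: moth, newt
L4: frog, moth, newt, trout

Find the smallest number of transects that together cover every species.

2

L1, L2 together cover {frog, moth, badger, newt, owl, trout} — every species.
No single transect contains all 6 species, so 2 is optimal.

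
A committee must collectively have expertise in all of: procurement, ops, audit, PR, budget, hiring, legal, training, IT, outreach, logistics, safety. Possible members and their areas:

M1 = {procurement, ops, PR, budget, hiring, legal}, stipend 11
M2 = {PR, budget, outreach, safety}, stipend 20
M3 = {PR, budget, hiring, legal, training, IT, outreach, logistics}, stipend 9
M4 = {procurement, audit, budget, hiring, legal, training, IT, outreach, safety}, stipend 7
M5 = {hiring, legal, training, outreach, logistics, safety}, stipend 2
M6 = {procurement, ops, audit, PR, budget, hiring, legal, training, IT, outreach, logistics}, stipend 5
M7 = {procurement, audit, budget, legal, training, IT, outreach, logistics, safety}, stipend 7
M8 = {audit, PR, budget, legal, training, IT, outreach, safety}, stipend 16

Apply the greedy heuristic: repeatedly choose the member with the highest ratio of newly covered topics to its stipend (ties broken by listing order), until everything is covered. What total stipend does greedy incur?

7

Pick 1: M5 adds 6 new (hiring, legal, training, outreach, logistics, safety) at stipend 2 (ratio 6/2).
Pick 2: M6 adds 6 new (procurement, ops, audit, PR, budget, IT) at stipend 5 (ratio 6/5).
Greedy total stipend: 2 + 5 = 7.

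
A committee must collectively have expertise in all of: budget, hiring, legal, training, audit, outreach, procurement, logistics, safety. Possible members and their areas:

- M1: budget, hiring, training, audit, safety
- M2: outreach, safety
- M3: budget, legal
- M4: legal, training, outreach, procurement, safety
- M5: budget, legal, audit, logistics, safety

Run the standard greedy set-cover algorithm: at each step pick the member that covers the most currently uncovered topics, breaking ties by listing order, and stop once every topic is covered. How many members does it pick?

3

Pick 1: M1 covers 5 new topics (budget, hiring, training, audit, safety).
Pick 2: M4 covers 3 new topics (legal, outreach, procurement).
Pick 3: M5 covers 1 new topics (logistics).
Greedy uses 3 members.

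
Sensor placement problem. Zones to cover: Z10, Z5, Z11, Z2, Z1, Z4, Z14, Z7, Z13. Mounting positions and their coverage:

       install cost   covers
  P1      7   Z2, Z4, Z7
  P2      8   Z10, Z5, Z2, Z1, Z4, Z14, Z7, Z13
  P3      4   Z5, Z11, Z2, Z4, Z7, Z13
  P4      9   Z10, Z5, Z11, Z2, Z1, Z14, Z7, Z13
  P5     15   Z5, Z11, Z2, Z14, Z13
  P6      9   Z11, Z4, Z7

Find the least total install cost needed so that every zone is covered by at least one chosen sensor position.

12

P2, P3 cover every zone at install cost 8 + 4 = 12.
Any cover uses at least 2 sensor positions; among all covering selections none totals below 12.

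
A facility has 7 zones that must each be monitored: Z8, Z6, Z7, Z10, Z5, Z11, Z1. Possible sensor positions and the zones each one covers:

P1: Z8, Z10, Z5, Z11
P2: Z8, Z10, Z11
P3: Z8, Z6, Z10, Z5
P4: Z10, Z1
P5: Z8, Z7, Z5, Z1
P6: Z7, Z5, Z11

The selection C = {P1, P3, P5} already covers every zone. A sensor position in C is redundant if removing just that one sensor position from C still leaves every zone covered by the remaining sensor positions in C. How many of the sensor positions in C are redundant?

Drop P1: Z11 uncovered — not redundant.
Drop P3: Z6 uncovered — not redundant.
Drop P5: Z7, Z1 uncovered — not redundant.
None of the sensor positions in C is redundant.

0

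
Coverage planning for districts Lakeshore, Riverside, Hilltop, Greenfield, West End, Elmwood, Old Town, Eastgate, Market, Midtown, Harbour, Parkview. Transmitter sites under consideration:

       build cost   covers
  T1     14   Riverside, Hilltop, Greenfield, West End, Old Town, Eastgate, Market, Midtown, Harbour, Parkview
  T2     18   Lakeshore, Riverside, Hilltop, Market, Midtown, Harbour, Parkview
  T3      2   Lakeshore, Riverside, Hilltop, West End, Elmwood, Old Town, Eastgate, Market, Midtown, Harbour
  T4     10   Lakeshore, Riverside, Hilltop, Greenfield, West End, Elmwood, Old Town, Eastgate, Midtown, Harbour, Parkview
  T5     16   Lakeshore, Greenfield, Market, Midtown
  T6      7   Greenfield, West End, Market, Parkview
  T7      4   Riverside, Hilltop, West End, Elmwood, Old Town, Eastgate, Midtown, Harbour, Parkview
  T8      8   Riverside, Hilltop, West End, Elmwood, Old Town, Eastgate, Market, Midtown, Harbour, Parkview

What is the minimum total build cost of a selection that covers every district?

9

T3, T6 cover every district at build cost 2 + 7 = 9.
Any cover uses at least 2 transmitter sites; among all covering selections none totals below 9.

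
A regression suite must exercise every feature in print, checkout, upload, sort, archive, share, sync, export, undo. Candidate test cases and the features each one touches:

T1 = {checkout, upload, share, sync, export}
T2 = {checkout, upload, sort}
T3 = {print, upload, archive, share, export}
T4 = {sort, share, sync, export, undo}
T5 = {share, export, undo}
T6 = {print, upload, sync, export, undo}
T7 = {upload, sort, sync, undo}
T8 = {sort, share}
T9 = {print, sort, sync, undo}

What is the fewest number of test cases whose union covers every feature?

3

T1, T3, T4 together cover {print, checkout, upload, sort, archive, share, sync, export, undo} — every feature.
No 2 of the 9 test cases cover everything (all 36 pairs fall short), so 3 is minimum.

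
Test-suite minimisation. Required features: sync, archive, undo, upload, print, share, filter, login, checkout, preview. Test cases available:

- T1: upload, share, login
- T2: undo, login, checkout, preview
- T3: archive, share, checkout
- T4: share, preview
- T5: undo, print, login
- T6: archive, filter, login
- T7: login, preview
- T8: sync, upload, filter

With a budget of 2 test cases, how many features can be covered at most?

Choosing T2, T8 covers {sync, undo, upload, filter, login, checkout, preview} — 7 features.
No choice of 2 test cases does better; here archive, print, share are left uncovered.

7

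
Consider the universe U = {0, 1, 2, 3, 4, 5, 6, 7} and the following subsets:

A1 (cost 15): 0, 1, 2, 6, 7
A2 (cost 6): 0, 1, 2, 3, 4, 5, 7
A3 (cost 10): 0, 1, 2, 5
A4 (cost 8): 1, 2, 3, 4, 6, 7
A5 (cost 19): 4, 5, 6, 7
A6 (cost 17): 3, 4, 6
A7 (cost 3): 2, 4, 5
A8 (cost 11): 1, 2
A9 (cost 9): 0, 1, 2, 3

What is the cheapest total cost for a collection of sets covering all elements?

14

A2, A4 cover every element at cost 6 + 8 = 14.
Any cover uses at least 2 sets; among all covering selections none totals below 14.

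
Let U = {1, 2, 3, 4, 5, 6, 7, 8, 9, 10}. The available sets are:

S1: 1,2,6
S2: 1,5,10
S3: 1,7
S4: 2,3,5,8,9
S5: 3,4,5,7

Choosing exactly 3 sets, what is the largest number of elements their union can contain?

Choosing S1, S4, S5 covers {1, 2, 3, 4, 5, 6, 7, 8, 9} — 9 elements.
No choice of 3 sets does better; here 10 is left uncovered.

9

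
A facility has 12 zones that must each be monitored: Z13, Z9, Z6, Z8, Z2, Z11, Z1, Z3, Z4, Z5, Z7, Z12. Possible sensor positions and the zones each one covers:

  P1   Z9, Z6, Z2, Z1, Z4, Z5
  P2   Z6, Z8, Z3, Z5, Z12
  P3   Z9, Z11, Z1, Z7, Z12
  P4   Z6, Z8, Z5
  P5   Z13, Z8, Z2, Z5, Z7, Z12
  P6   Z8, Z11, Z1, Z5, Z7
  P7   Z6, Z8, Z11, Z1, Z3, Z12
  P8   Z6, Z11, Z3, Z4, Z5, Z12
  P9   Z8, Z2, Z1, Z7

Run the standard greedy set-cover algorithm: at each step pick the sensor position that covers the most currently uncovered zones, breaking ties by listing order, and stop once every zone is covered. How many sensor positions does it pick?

Pick 1: P1 covers 6 new zones (Z9, Z6, Z2, Z1, Z4, Z5).
Pick 2: P5 covers 4 new zones (Z13, Z8, Z7, Z12).
Pick 3: P7 covers 2 new zones (Z11, Z3).
Greedy uses 3 sensor positions.

3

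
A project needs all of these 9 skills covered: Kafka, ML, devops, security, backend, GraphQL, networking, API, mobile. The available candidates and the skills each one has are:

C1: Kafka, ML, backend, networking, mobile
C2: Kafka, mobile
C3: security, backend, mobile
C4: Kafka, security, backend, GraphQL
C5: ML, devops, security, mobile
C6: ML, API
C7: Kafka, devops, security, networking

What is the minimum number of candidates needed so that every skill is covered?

4

C1, C4, C5, C6 together cover {Kafka, ML, devops, security, backend, GraphQL, networking, API, mobile} — every skill.
No 3 of the 7 candidates cover everything (all 35 triples fall short), so 4 is minimum.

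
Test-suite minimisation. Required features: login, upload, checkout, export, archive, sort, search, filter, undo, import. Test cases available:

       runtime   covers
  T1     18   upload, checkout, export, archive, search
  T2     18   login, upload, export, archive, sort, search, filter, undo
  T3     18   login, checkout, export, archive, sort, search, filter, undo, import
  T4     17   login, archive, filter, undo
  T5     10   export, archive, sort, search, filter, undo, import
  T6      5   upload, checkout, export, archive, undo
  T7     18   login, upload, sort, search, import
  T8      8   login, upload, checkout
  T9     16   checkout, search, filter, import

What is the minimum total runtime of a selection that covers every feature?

T5, T8 cover every feature at runtime 10 + 8 = 18.
Any cover uses at least 2 test cases; among all covering selections none totals below 18.
Greedy by coverage-per-runtime would pick T6, T5, T8 for 23 — worse than the optimum 18.

18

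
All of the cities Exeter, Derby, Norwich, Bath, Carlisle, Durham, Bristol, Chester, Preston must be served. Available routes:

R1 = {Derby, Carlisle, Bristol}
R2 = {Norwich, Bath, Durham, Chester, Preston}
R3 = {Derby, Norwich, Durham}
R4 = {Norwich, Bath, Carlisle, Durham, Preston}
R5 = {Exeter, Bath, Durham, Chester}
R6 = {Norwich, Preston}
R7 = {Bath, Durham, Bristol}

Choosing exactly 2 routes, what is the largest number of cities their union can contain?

Choosing R1, R2 covers {Derby, Norwich, Bath, Carlisle, Durham, Bristol, Chester, Preston} — 8 cities.
No choice of 2 routes does better; here Exeter is left uncovered.

8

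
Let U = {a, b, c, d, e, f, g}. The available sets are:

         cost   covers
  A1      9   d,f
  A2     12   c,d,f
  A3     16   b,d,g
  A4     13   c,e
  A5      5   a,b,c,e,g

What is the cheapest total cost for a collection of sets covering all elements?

14

A1, A5 cover every element at cost 9 + 5 = 14.
Any cover uses at least 2 sets; among all covering selections none totals below 14.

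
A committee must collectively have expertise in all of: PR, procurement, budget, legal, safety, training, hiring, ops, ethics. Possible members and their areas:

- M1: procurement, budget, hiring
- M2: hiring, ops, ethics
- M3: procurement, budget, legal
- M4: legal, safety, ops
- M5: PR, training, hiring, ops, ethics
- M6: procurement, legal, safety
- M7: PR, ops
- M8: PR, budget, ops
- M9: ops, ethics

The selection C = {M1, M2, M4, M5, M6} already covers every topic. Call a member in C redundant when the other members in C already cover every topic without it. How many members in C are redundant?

3

Drop M1: budget uncovered — not redundant.
Drop M2: the rest still cover every topic — redundant.
Drop M4: the rest still cover every topic — redundant.
Drop M5: PR, training uncovered — not redundant.
Drop M6: the rest still cover every topic — redundant.
3 redundant: M2, M4, M6.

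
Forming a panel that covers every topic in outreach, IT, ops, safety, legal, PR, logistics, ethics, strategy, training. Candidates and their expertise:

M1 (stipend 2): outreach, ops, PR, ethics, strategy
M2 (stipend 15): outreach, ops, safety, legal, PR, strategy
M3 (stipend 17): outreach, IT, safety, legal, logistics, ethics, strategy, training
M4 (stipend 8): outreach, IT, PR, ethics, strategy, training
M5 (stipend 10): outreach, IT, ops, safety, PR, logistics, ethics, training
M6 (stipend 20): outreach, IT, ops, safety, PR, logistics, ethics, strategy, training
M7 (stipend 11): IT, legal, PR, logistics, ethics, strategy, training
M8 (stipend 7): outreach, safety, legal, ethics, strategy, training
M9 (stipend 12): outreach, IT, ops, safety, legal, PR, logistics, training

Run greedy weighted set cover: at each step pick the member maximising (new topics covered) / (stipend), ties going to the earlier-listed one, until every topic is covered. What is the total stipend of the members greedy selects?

Pick 1: M1 adds 5 new (outreach, ops, PR, ethics, strategy) at stipend 2 (ratio 5/2).
Pick 2: M8 adds 3 new (safety, legal, training) at stipend 7 (ratio 3/7).
Pick 3: M5 adds 2 new (IT, logistics) at stipend 10 (ratio 2/10).
Greedy total stipend: 2 + 7 + 10 = 19. (The true optimum is 14, so greedy overshoots here.)

19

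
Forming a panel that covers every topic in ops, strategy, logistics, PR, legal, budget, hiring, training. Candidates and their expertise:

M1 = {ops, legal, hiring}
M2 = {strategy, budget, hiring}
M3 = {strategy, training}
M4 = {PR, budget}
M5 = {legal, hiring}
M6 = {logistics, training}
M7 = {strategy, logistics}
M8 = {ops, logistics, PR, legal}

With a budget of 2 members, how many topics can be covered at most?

Choosing M2, M8 covers {ops, strategy, logistics, PR, legal, budget, hiring} — 7 topics.
No choice of 2 members does better; here training is left uncovered.

7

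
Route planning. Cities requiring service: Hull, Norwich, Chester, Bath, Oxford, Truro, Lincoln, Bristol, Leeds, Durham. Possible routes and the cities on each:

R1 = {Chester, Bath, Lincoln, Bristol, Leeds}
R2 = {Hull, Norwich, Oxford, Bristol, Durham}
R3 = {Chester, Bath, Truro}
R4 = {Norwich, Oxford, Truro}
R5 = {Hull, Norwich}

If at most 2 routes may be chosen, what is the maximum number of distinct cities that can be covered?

9

Choosing R1, R2 covers {Hull, Norwich, Chester, Bath, Oxford, Lincoln, Bristol, Leeds, Durham} — 9 cities.
No choice of 2 routes does better; here Truro is left uncovered.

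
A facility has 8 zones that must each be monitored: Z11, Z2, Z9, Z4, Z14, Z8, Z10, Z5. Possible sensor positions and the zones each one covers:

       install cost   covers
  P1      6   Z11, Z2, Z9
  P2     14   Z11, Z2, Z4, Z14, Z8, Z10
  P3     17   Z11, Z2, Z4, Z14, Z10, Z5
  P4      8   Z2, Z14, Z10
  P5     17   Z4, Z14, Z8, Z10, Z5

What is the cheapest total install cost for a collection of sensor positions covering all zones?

P1, P5 cover every zone at install cost 6 + 17 = 23.
Any cover uses at least 2 sensor positions; among all covering selections none totals below 23.

23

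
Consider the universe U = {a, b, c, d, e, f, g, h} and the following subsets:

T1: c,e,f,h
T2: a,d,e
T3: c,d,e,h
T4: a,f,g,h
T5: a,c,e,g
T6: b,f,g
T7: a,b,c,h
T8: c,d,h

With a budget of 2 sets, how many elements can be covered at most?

7

Choosing T3, T4 covers {a, c, d, e, f, g, h} — 7 elements.
No choice of 2 sets does better; here b is left uncovered.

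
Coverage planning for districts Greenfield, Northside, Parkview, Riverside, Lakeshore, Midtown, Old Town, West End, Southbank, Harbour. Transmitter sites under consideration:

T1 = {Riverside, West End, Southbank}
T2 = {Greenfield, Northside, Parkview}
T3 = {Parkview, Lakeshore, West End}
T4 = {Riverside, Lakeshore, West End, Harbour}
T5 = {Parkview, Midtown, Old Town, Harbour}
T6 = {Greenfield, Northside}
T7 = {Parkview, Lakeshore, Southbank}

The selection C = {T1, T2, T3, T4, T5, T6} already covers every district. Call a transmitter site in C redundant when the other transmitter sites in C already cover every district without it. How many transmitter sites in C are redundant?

Drop T1: Southbank uncovered — not redundant.
Drop T2: the rest still cover every district — redundant.
Drop T3: the rest still cover every district — redundant.
Drop T4: the rest still cover every district — redundant.
Drop T5: Midtown, Old Town uncovered — not redundant.
Drop T6: the rest still cover every district — redundant.
4 redundant: T2, T3, T4, T6.

4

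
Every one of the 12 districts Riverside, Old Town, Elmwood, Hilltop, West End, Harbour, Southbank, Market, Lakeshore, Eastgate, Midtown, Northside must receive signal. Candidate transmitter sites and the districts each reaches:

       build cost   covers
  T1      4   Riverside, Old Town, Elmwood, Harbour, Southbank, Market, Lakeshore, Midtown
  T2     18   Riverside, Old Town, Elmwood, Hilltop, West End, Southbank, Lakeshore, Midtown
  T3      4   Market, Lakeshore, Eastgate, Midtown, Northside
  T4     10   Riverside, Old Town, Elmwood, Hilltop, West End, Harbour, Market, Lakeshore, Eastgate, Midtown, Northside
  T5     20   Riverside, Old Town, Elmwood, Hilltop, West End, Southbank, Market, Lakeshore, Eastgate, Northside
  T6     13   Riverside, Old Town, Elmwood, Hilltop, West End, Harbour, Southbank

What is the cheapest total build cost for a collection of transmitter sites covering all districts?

14

T1, T4 cover every district at build cost 4 + 10 = 14.
Any cover uses at least 2 transmitter sites; among all covering selections none totals below 14.
Greedy by coverage-per-build cost would pick T1, T3, T4 for 18 — worse than the optimum 14.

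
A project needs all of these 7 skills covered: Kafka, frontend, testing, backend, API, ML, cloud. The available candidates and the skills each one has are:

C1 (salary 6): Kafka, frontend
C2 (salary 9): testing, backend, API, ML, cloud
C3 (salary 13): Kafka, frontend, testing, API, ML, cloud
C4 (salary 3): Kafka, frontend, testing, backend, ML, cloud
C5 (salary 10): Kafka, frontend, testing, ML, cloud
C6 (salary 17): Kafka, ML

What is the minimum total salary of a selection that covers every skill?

C2, C4 cover every skill at salary 9 + 3 = 12.
Any cover uses at least 2 candidates; among all covering selections none totals below 12.

12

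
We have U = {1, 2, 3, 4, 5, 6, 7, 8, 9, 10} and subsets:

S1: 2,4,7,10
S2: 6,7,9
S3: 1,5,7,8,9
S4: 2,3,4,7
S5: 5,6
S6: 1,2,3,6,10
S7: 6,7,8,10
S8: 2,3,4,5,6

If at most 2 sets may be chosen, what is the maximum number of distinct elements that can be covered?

Choosing S3, S6 covers {1, 2, 3, 5, 6, 7, 8, 9, 10} — 9 elements.
No choice of 2 sets does better; here 4 is left uncovered.

9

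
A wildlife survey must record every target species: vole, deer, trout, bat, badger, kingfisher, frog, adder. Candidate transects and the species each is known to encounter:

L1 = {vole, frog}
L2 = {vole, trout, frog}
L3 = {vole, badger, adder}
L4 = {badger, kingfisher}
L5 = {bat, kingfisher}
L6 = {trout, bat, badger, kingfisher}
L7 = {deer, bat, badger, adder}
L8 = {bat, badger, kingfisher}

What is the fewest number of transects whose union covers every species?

L1, L6, L7 together cover {vole, deer, trout, bat, badger, kingfisher, frog, adder} — every species.
No 2 of the 8 transects cover everything (all 28 pairs fall short), so 3 is minimum.

3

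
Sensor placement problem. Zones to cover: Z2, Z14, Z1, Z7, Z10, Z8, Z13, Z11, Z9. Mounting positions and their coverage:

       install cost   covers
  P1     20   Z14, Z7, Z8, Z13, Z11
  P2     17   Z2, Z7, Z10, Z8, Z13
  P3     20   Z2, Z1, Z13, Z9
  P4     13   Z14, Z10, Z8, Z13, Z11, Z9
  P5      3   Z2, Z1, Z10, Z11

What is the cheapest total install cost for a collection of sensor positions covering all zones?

33

P2, P4, P5 cover every zone at install cost 17 + 13 + 3 = 33.
Any cover uses at least 3 sensor positions; among all covering selections none totals below 33.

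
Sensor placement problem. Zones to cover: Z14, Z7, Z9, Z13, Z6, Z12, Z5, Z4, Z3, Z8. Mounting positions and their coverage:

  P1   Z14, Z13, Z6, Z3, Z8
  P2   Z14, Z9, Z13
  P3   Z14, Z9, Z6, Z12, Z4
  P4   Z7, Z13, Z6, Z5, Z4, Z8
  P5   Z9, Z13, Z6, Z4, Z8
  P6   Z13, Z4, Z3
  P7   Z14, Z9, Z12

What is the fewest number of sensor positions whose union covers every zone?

P1, P3, P4 together cover {Z14, Z7, Z9, Z13, Z6, Z12, Z5, Z4, Z3, Z8} — every zone.
No 2 of the 7 sensor positions cover everything (all 21 pairs fall short), so 3 is minimum.

3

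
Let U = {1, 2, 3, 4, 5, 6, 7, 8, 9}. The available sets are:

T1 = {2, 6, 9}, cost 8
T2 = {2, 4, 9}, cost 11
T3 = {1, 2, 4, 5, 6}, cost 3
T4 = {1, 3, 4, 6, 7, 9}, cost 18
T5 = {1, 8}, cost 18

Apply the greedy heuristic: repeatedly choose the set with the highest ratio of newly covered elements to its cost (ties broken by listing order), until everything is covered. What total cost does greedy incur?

Pick 1: T3 adds 5 new (1, 2, 4, 5, 6) at cost 3 (ratio 5/3).
Pick 2: T4 adds 3 new (3, 7, 9) at cost 18 (ratio 3/18).
Pick 3: T5 adds 1 new (8) at cost 18 (ratio 1/18).
Greedy total cost: 3 + 18 + 18 = 39.

39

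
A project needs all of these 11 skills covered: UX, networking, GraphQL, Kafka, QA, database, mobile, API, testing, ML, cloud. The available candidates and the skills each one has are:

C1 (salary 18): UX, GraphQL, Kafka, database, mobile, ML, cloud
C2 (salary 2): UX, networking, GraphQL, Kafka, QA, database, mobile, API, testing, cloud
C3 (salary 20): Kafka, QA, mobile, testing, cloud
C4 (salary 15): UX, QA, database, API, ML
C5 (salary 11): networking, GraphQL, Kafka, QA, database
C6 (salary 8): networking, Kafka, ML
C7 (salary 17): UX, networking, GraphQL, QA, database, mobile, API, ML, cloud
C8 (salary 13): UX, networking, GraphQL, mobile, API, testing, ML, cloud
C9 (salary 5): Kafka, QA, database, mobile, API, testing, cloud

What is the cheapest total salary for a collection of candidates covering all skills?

C2, C6 cover every skill at salary 2 + 8 = 10.
Any cover uses at least 2 candidates; among all covering selections none totals below 10.

10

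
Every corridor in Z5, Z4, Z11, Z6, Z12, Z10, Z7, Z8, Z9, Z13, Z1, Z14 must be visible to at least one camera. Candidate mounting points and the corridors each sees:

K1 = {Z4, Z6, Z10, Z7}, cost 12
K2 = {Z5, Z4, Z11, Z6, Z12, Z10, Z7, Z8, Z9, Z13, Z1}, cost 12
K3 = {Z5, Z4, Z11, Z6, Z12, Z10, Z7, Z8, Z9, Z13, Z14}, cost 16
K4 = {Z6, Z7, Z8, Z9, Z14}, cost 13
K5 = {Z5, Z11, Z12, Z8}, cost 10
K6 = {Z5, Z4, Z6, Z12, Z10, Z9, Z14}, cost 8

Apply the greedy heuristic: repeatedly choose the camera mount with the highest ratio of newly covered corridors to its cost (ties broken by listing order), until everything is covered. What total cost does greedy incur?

Pick 1: K2 adds 11 new (Z5, Z4, Z11, Z6, Z12, Z10, Z7, Z8, Z9, Z13, Z1) at cost 12 (ratio 11/12).
Pick 2: K6 adds 1 new (Z14) at cost 8 (ratio 1/8).
Greedy total cost: 12 + 8 = 20.

20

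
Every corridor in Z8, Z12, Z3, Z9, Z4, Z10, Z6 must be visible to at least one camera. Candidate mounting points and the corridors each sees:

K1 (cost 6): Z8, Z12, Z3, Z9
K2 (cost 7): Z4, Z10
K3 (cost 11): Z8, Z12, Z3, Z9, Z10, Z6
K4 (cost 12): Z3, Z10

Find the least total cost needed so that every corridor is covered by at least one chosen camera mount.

K2, K3 cover every corridor at cost 7 + 11 = 18.
Any cover uses at least 2 camera mounts; among all covering selections none totals below 18.
Greedy by coverage-per-cost would pick K1, K2, K3 for 24 — worse than the optimum 18.

18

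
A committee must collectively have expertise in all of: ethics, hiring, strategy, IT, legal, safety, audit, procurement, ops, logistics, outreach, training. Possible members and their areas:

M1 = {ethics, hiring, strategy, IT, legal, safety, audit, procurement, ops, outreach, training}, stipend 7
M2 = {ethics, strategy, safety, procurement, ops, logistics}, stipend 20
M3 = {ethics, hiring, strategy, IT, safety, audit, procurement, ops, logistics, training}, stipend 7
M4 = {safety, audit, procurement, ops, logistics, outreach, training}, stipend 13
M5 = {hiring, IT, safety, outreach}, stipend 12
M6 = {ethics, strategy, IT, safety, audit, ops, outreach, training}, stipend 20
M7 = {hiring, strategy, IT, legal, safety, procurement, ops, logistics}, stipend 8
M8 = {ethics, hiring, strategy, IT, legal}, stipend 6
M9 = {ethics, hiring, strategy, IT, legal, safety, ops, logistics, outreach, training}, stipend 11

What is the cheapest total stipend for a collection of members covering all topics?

M1, M3 cover every topic at stipend 7 + 7 = 14.
Any cover uses at least 2 members; among all covering selections none totals below 14.

14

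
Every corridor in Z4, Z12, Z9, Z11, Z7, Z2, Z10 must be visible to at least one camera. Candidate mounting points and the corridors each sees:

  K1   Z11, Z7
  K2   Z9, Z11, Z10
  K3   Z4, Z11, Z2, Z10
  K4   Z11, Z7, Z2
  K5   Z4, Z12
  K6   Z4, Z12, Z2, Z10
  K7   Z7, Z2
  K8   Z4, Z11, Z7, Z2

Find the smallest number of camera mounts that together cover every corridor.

3

K1, K2, K6 together cover {Z4, Z12, Z9, Z11, Z7, Z2, Z10} — every corridor.
No 2 of the 8 camera mounts cover everything (all 28 pairs fall short), so 3 is minimum.
Greedy (largest uncovered first) would take K3, K1, K2, K5 — 4 camera mounts — but 3 suffice.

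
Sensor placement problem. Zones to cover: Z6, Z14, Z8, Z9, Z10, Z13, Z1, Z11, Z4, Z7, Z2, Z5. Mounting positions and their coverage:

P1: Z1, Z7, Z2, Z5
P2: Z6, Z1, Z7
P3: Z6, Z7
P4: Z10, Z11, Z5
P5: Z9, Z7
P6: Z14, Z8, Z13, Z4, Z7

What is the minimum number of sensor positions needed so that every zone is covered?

5

P1, P2, P4, P5, P6 together cover {Z6, Z14, Z8, Z9, Z10, Z13, Z1, Z11, Z4, Z7, Z2, Z5} — every zone.
No 4 of the 6 sensor positions cover everything (all 15 size-4 selections fall short), so 5 is minimum.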